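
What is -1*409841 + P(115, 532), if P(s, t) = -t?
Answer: -410373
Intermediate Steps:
-1*409841 + P(115, 532) = -1*409841 - 1*532 = -409841 - 532 = -410373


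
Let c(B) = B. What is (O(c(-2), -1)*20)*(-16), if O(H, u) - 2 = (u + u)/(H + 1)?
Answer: -1280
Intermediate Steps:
O(H, u) = 2 + 2*u/(1 + H) (O(H, u) = 2 + (u + u)/(H + 1) = 2 + (2*u)/(1 + H) = 2 + 2*u/(1 + H))
(O(c(-2), -1)*20)*(-16) = ((2*(1 - 2 - 1)/(1 - 2))*20)*(-16) = ((2*(-2)/(-1))*20)*(-16) = ((2*(-1)*(-2))*20)*(-16) = (4*20)*(-16) = 80*(-16) = -1280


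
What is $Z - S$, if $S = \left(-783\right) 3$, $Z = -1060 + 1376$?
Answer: $2665$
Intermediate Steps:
$Z = 316$
$S = -2349$
$Z - S = 316 - -2349 = 316 + 2349 = 2665$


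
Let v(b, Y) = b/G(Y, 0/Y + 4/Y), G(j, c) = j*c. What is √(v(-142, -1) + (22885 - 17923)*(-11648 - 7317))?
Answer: I*√376417462/2 ≈ 9700.7*I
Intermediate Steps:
G(j, c) = c*j
v(b, Y) = b/4 (v(b, Y) = b/(((0/Y + 4/Y)*Y)) = b/(((0 + 4/Y)*Y)) = b/(((4/Y)*Y)) = b/4)
√(v(-142, -1) + (22885 - 17923)*(-11648 - 7317)) = √((¼)*(-142) + (22885 - 17923)*(-11648 - 7317)) = √(-71/2 + 4962*(-18965)) = √(-71/2 - 94104330) = √(-188208731/2) = I*√376417462/2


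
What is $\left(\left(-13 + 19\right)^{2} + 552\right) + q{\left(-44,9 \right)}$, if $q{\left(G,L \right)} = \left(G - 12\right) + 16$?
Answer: $548$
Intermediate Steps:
$q{\left(G,L \right)} = 4 + G$ ($q{\left(G,L \right)} = \left(-12 + G\right) + 16 = 4 + G$)
$\left(\left(-13 + 19\right)^{2} + 552\right) + q{\left(-44,9 \right)} = \left(\left(-13 + 19\right)^{2} + 552\right) + \left(4 - 44\right) = \left(6^{2} + 552\right) - 40 = \left(36 + 552\right) - 40 = 588 - 40 = 548$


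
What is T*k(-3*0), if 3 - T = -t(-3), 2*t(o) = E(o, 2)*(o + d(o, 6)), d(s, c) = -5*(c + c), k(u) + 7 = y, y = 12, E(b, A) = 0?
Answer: 15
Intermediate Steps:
k(u) = 5 (k(u) = -7 + 12 = 5)
d(s, c) = -10*c
t(o) = 0 (t(o) = (0*(o - 10*6))/2 = (0*(o - 60))/2 = (0*(-60 + o))/2 = (1/2)*0 = 0)
T = 3 (T = 3 - (-1)*0 = 3 - 1*0 = 3 + 0 = 3)
T*k(-3*0) = 3*5 = 15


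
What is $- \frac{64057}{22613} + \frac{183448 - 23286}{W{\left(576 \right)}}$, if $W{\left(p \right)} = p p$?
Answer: $- \frac{8815415963}{3751225344} \approx -2.35$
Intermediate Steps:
$W{\left(p \right)} = p^{2}$
$- \frac{64057}{22613} + \frac{183448 - 23286}{W{\left(576 \right)}} = - \frac{64057}{22613} + \frac{183448 - 23286}{576^{2}} = \left(-64057\right) \frac{1}{22613} + \frac{160162}{331776} = - \frac{64057}{22613} + 160162 \cdot \frac{1}{331776} = - \frac{64057}{22613} + \frac{80081}{165888} = - \frac{8815415963}{3751225344}$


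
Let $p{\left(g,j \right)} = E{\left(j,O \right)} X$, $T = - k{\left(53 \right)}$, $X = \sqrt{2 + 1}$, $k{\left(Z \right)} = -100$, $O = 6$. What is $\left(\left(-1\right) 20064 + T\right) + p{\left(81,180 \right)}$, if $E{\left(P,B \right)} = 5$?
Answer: $-19964 + 5 \sqrt{3} \approx -19955.0$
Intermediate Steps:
$X = \sqrt{3} \approx 1.732$
$T = 100$ ($T = \left(-1\right) \left(-100\right) = 100$)
$p{\left(g,j \right)} = 5 \sqrt{3}$
$\left(\left(-1\right) 20064 + T\right) + p{\left(81,180 \right)} = \left(\left(-1\right) 20064 + 100\right) + 5 \sqrt{3} = \left(-20064 + 100\right) + 5 \sqrt{3} = -19964 + 5 \sqrt{3}$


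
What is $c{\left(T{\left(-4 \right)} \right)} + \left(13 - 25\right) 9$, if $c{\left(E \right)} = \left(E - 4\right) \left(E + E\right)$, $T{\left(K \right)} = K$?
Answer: $-44$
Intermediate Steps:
$c{\left(E \right)} = 2 E \left(-4 + E\right)$ ($c{\left(E \right)} = \left(-4 + E\right) 2 E = 2 E \left(-4 + E\right)$)
$c{\left(T{\left(-4 \right)} \right)} + \left(13 - 25\right) 9 = 2 \left(-4\right) \left(-4 - 4\right) + \left(13 - 25\right) 9 = 2 \left(-4\right) \left(-8\right) + \left(13 - 25\right) 9 = 64 - 108 = -44$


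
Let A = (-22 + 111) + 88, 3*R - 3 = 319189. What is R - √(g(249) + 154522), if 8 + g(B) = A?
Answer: 319192/3 - √154691 ≈ 1.0600e+5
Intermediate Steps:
R = 319192/3 (R = 1 + (⅓)*319189 = 1 + 319189/3 = 319192/3 ≈ 1.0640e+5)
A = 177 (A = 89 + 88 = 177)
g(B) = 169 (g(B) = -8 + 177 = 169)
R - √(g(249) + 154522) = 319192/3 - √(169 + 154522) = 319192/3 - √154691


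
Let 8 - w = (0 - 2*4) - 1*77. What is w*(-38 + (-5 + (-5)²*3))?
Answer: 2976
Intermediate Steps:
w = 93 (w = 8 - ((0 - 2*4) - 1*77) = 8 - ((0 - 8) - 77) = 8 - (-8 - 77) = 8 - 1*(-85) = 8 + 85 = 93)
w*(-38 + (-5 + (-5)²*3)) = 93*(-38 + (-5 + (-5)²*3)) = 93*(-38 + (-5 + 25*3)) = 93*(-38 + (-5 + 75)) = 93*(-38 + 70) = 93*32 = 2976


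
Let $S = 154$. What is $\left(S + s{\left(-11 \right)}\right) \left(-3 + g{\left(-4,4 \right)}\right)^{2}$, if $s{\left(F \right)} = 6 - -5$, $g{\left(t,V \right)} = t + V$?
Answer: $1485$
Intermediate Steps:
$g{\left(t,V \right)} = V + t$
$s{\left(F \right)} = 11$ ($s{\left(F \right)} = 6 + 5 = 11$)
$\left(S + s{\left(-11 \right)}\right) \left(-3 + g{\left(-4,4 \right)}\right)^{2} = \left(154 + 11\right) \left(-3 + \left(4 - 4\right)\right)^{2} = 165 \left(-3 + 0\right)^{2} = 165 \left(-3\right)^{2} = 165 \cdot 9 = 1485$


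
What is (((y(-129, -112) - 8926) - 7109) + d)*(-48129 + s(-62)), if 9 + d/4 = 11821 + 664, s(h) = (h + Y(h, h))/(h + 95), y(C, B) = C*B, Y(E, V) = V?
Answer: -76745804777/33 ≈ -2.3256e+9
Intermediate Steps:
y(C, B) = B*C
s(h) = 2*h/(95 + h) (s(h) = (h + h)/(h + 95) = (2*h)/(95 + h) = 2*h/(95 + h))
d = 49904 (d = -36 + 4*(11821 + 664) = -36 + 4*12485 = -36 + 49940 = 49904)
(((y(-129, -112) - 8926) - 7109) + d)*(-48129 + s(-62)) = (((-112*(-129) - 8926) - 7109) + 49904)*(-48129 + 2*(-62)/(95 - 62)) = (((14448 - 8926) - 7109) + 49904)*(-48129 + 2*(-62)/33) = ((5522 - 7109) + 49904)*(-48129 + 2*(-62)*(1/33)) = (-1587 + 49904)*(-48129 - 124/33) = 48317*(-1588381/33) = -76745804777/33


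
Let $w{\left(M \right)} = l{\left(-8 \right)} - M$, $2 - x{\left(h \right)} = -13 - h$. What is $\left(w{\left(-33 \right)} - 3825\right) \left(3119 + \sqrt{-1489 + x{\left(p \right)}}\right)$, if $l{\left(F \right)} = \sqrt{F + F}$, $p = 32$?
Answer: $- 4 \left(948 - i\right) \left(3119 + i \sqrt{1442}\right) \approx -1.1827 \cdot 10^{7} - 1.3152 \cdot 10^{5} i$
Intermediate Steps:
$x{\left(h \right)} = 15 + h$ ($x{\left(h \right)} = 2 - \left(-13 - h\right) = 2 + \left(13 + h\right) = 15 + h$)
$l{\left(F \right)} = \sqrt{2} \sqrt{F}$ ($l{\left(F \right)} = \sqrt{2 F} = \sqrt{2} \sqrt{F}$)
$w{\left(M \right)} = - M + 4 i$ ($w{\left(M \right)} = \sqrt{2} \sqrt{-8} - M = \sqrt{2} \cdot 2 i \sqrt{2} - M = 4 i - M = - M + 4 i$)
$\left(w{\left(-33 \right)} - 3825\right) \left(3119 + \sqrt{-1489 + x{\left(p \right)}}\right) = \left(\left(\left(-1\right) \left(-33\right) + 4 i\right) - 3825\right) \left(3119 + \sqrt{-1489 + \left(15 + 32\right)}\right) = \left(\left(33 + 4 i\right) - 3825\right) \left(3119 + \sqrt{-1489 + 47}\right) = \left(-3792 + 4 i\right) \left(3119 + \sqrt{-1442}\right) = \left(-3792 + 4 i\right) \left(3119 + i \sqrt{1442}\right)$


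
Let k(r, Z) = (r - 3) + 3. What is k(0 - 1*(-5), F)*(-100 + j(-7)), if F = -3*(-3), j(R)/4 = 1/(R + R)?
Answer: -3510/7 ≈ -501.43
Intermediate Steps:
j(R) = 2/R (j(R) = 4/(R + R) = 4/((2*R)) = 4*(1/(2*R)) = 2/R)
F = 9
k(r, Z) = r (k(r, Z) = (-3 + r) + 3 = r)
k(0 - 1*(-5), F)*(-100 + j(-7)) = (0 - 1*(-5))*(-100 + 2/(-7)) = (0 + 5)*(-100 + 2*(-⅐)) = 5*(-100 - 2/7) = 5*(-702/7) = -3510/7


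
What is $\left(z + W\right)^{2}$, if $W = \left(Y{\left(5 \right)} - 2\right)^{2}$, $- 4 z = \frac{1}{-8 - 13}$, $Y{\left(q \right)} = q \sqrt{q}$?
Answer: $\frac{131552569}{7056} - \frac{108370 \sqrt{5}}{21} \approx 7104.9$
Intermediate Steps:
$Y{\left(q \right)} = q^{\frac{3}{2}}$
$z = \frac{1}{84}$ ($z = - \frac{1}{4 \left(-8 - 13\right)} = - \frac{1}{4 \left(-21\right)} = \left(- \frac{1}{4}\right) \left(- \frac{1}{21}\right) = \frac{1}{84} \approx 0.011905$)
$W = \left(-2 + 5 \sqrt{5}\right)^{2}$ ($W = \left(5^{\frac{3}{2}} - 2\right)^{2} = \left(5 \sqrt{5} - 2\right)^{2} = \left(-2 + 5 \sqrt{5}\right)^{2} \approx 84.279$)
$\left(z + W\right)^{2} = \left(\frac{1}{84} + \left(129 - 20 \sqrt{5}\right)\right)^{2} = \left(\frac{10837}{84} - 20 \sqrt{5}\right)^{2}$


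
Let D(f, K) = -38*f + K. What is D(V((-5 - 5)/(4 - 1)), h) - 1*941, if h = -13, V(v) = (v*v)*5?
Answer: -27586/9 ≈ -3065.1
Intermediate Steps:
V(v) = 5*v² (V(v) = v²*5 = 5*v²)
D(f, K) = K - 38*f
D(V((-5 - 5)/(4 - 1)), h) - 1*941 = (-13 - 190*((-5 - 5)/(4 - 1))²) - 1*941 = (-13 - 190*(-10/3)²) - 941 = (-13 - 190*100/9) - 941 = (-13 - 38*500/9) - 941 = (-13 - 19000/9) - 941 = -19117/9 - 941 = -27586/9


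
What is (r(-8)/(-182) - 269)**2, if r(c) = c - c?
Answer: 72361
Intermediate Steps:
r(c) = 0
(r(-8)/(-182) - 269)**2 = (0/(-182) - 269)**2 = (0*(-1/182) - 269)**2 = (0 - 269)**2 = (-269)**2 = 72361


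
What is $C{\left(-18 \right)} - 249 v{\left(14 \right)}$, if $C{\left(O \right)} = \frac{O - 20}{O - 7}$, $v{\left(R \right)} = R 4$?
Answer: $- \frac{348562}{25} \approx -13942.0$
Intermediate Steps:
$v{\left(R \right)} = 4 R$
$C{\left(O \right)} = \frac{-20 + O}{-7 + O}$
$C{\left(-18 \right)} - 249 v{\left(14 \right)} = \frac{-20 - 18}{-7 - 18} - 249 \cdot 4 \cdot 14 = \frac{1}{-25} \left(-38\right) - 13944 = \left(- \frac{1}{25}\right) \left(-38\right) - 13944 = \frac{38}{25} - 13944 = - \frac{348562}{25}$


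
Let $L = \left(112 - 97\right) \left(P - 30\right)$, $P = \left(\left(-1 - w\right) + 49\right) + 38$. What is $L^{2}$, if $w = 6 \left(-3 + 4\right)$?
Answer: $562500$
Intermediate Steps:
$w = 6$ ($w = 6 \cdot 1 = 6$)
$P = 80$ ($P = \left(\left(-1 - 6\right) + 49\right) + 38 = \left(-7 + 49\right) + 38 = 42 + 38 = 80$)
$L = 750$ ($L = \left(112 - 97\right) \left(80 - 30\right) = \left(112 - 97\right) 50 = 15 \cdot 50 = 750$)
$L^{2} = 750^{2} = 562500$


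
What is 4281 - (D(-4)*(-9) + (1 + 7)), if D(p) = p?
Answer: 4237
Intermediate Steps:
4281 - (D(-4)*(-9) + (1 + 7)) = 4281 - (-4*(-9) + (1 + 7)) = 4281 - (36 + 8) = 4281 - 1*44 = 4281 - 44 = 4237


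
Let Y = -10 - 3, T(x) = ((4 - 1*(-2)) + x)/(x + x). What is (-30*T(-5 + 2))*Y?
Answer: -195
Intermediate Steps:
T(x) = (6 + x)/(2*x) (T(x) = ((4 + 2) + x)/((2*x)) = (6 + x)*(1/(2*x)) = (6 + x)/(2*x))
Y = -13
(-30*T(-5 + 2))*Y = -15*(6 + (-5 + 2))/(-5 + 2)*(-13) = -15*(6 - 3)/(-3)*(-13) = -15*(-1)*3/3*(-13) = -30*(-1/2)*(-13) = 15*(-13) = -195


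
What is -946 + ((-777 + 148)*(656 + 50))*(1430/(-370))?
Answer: 1715340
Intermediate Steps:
-946 + ((-777 + 148)*(656 + 50))*(1430/(-370)) = -946 + (-629*706)*(1430*(-1/370)) = -946 - 444074*(-143/37) = -946 + 1716286 = 1715340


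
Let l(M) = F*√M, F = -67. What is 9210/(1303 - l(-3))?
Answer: 6000315/855638 - 308535*I*√3/855638 ≈ 7.0127 - 0.62456*I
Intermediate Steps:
l(M) = -67*√M
9210/(1303 - l(-3)) = 9210/(1303 - (-67)*√(-3)) = 9210/(1303 - (-67)*I*√3) = 9210/(1303 + 67*I*√3)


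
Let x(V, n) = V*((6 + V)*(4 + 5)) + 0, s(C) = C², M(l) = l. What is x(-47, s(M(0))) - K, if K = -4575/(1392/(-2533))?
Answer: 4184327/464 ≈ 9017.9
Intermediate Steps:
x(V, n) = V*(54 + 9*V) (x(V, n) = V*((6 + V)*9) + 0 = V*(54 + 9*V) + 0 = V*(54 + 9*V))
K = 3862825/464 (K = -4575/(1392*(-1/2533)) = -4575/(-1392/2533) = -4575*(-2533/1392) = 3862825/464 ≈ 8325.0)
x(-47, s(M(0))) - K = 9*(-47)*(6 - 47) - 1*3862825/464 = 9*(-47)*(-41) - 3862825/464 = 17343 - 3862825/464 = 4184327/464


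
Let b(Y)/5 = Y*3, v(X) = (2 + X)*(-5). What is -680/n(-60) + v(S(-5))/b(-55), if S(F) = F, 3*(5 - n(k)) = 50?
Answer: 22433/385 ≈ 58.268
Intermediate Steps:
n(k) = -35/3 (n(k) = 5 - ⅓*50 = 5 - 50/3 = -35/3)
v(X) = -10 - 5*X
b(Y) = 15*Y (b(Y) = 5*(Y*3) = 5*(3*Y) = 15*Y)
-680/n(-60) + v(S(-5))/b(-55) = -680/(-35/3) + (-10 - 5*(-5))/((15*(-55))) = -680*(-3/35) + (-10 + 25)/(-825) = 408/7 + 15*(-1/825) = 408/7 - 1/55 = 22433/385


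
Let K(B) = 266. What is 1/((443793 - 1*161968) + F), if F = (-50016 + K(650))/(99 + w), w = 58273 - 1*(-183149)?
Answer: 241521/68066606075 ≈ 3.5483e-6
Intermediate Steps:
w = 241422 (w = 58273 + 183149 = 241422)
F = -49750/241521 (F = (-50016 + 266)/(99 + 241422) = -49750/241521 ≈ -0.20599)
1/((443793 - 1*161968) + F) = 1/((443793 - 1*161968) - 49750/241521) = 1/((443793 - 161968) - 49750/241521) = 1/(281825 - 49750/241521) = 1/(68066606075/241521) = 241521/68066606075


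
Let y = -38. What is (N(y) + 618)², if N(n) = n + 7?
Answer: 344569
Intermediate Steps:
N(n) = 7 + n
(N(y) + 618)² = ((7 - 38) + 618)² = (-31 + 618)² = 587² = 344569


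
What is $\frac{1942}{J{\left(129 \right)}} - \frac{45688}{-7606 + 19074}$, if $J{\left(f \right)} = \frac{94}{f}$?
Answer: $\frac{7629377}{2867} \approx 2661.1$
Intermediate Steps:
$\frac{1942}{J{\left(129 \right)}} - \frac{45688}{-7606 + 19074} = \frac{1942}{94 \cdot \frac{1}{129}} - \frac{45688}{-7606 + 19074} = \frac{1942}{94 \cdot \frac{1}{129}} - \frac{45688}{11468} = \frac{1942}{\frac{94}{129}} - \frac{11422}{2867} = 1942 \cdot \frac{129}{94} - \frac{11422}{2867} = \frac{125259}{47} - \frac{11422}{2867} = \frac{7629377}{2867}$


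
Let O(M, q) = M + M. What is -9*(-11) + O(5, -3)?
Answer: 109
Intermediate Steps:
O(M, q) = 2*M
-9*(-11) + O(5, -3) = -9*(-11) + 2*5 = 99 + 10 = 109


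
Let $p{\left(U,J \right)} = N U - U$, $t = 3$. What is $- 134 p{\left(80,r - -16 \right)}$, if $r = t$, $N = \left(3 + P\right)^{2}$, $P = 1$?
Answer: $-160800$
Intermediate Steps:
$N = 16$ ($N = \left(3 + 1\right)^{2} = 4^{2} = 16$)
$r = 3$
$p{\left(U,J \right)} = 15 U$ ($p{\left(U,J \right)} = 16 U - U = 15 U$)
$- 134 p{\left(80,r - -16 \right)} = - 134 \cdot 15 \cdot 80 = \left(-134\right) 1200 = -160800$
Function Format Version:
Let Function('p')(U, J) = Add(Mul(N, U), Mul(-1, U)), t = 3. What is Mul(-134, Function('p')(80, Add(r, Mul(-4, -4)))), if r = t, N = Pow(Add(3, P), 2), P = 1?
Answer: -160800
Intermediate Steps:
N = 16 (N = Pow(Add(3, 1), 2) = Pow(4, 2) = 16)
r = 3
Function('p')(U, J) = Mul(15, U) (Function('p')(U, J) = Add(Mul(16, U), Mul(-1, U)) = Mul(15, U))
Mul(-134, Function('p')(80, Add(r, Mul(-4, -4)))) = Mul(-134, Mul(15, 80)) = Mul(-134, 1200) = -160800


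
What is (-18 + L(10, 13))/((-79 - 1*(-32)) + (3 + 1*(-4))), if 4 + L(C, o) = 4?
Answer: 3/8 ≈ 0.37500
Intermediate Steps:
L(C, o) = 0 (L(C, o) = -4 + 4 = 0)
(-18 + L(10, 13))/((-79 - 1*(-32)) + (3 + 1*(-4))) = (-18 + 0)/((-79 - 1*(-32)) + (3 + 1*(-4))) = -18/((-79 + 32) + (3 - 4)) = -18/(-47 - 1) = -18/(-48) = -1/48*(-18) = 3/8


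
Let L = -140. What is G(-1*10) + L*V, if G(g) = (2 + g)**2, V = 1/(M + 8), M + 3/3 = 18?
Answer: 292/5 ≈ 58.400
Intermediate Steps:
M = 17 (M = -1 + 18 = 17)
V = 1/25 (V = 1/(17 + 8) = 1/25 ≈ 0.040000)
G(-1*10) + L*V = (2 - 1*10)**2 - 140*1/25 = (2 - 10)**2 - 28/5 = (-8)**2 - 28/5 = 64 - 28/5 = 292/5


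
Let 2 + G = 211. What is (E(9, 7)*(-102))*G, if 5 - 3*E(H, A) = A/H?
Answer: -270028/9 ≈ -30003.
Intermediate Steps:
G = 209 (G = -2 + 211 = 209)
E(H, A) = 5/3 - A/(3*H)
(E(9, 7)*(-102))*G = (((⅓)*(-1*7 + 5*9)/9)*(-102))*209 = (((⅓)*(⅑)*(-7 + 45))*(-102))*209 = (((⅓)*(⅑)*38)*(-102))*209 = ((38/27)*(-102))*209 = -1292/9*209 = -270028/9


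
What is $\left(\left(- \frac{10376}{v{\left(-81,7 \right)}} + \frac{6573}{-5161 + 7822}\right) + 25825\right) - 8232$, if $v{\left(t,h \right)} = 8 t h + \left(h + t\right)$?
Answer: $\frac{35979156266}{2044535} \approx 17598.0$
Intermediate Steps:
$v{\left(t,h \right)} = h + t + 8 h t$ ($v{\left(t,h \right)} = 8 h t + \left(h + t\right) = h + t + 8 h t$)
$\left(\left(- \frac{10376}{v{\left(-81,7 \right)}} + \frac{6573}{-5161 + 7822}\right) + 25825\right) - 8232 = \left(\left(- \frac{10376}{7 - 81 + 8 \cdot 7 \left(-81\right)} + \frac{6573}{-5161 + 7822}\right) + 25825\right) - 8232 = \left(\left(- \frac{10376}{7 - 81 - 4536} + \frac{6573}{2661}\right) + 25825\right) - 8232 = \left(\left(- \frac{10376}{-4610} + 6573 \cdot \frac{1}{2661}\right) + 25825\right) - 8232 = \left(\left(\left(-10376\right) \left(- \frac{1}{4610}\right) + \frac{2191}{887}\right) + 25825\right) - 8232 = \left(\left(\frac{5188}{2305} + \frac{2191}{887}\right) + 25825\right) - 8232 = \left(\frac{9652011}{2044535} + 25825\right) - 8232 = \frac{52809768386}{2044535} - 8232 = \frac{35979156266}{2044535}$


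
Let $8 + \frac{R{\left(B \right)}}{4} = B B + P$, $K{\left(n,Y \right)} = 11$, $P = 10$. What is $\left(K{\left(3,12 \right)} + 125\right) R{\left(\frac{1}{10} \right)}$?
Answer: $\frac{27336}{25} \approx 1093.4$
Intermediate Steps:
$R{\left(B \right)} = 8 + 4 B^{2}$ ($R{\left(B \right)} = -32 + 4 \left(B B + 10\right) = -32 + 4 \left(B^{2} + 10\right) = -32 + 4 \left(10 + B^{2}\right) = -32 + \left(40 + 4 B^{2}\right) = 8 + 4 B^{2}$)
$\left(K{\left(3,12 \right)} + 125\right) R{\left(\frac{1}{10} \right)} = \left(11 + 125\right) \left(8 + 4 \left(\frac{1}{10}\right)^{2}\right) = 136 \left(8 + \frac{4}{100}\right) = 136 \left(8 + 4 \cdot \frac{1}{100}\right) = 136 \left(8 + \frac{1}{25}\right) = 136 \cdot \frac{201}{25} = \frac{27336}{25}$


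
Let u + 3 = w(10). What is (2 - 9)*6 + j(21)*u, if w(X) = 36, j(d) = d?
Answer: 651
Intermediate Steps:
u = 33 (u = -3 + 36 = 33)
(2 - 9)*6 + j(21)*u = (2 - 9)*6 + 21*33 = -7*6 + 693 = -42 + 693 = 651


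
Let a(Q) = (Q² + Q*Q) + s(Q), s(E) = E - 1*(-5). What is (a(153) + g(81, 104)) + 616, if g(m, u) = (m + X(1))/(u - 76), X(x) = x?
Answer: 666329/14 ≈ 47595.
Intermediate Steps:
s(E) = 5 + E (s(E) = E + 5 = 5 + E)
a(Q) = 5 + Q + 2*Q² (a(Q) = (Q² + Q*Q) + (5 + Q) = (Q² + Q²) + (5 + Q) = 2*Q² + (5 + Q) = 5 + Q + 2*Q²)
g(m, u) = (1 + m)/(-76 + u) (g(m, u) = (m + 1)/(u - 76) = (1 + m)/(-76 + u))
(a(153) + g(81, 104)) + 616 = ((5 + 153 + 2*153²) + (1 + 81)/(-76 + 104)) + 616 = ((5 + 153 + 2*23409) + 82/28) + 616 = ((5 + 153 + 46818) + (1/28)*82) + 616 = (46976 + 41/14) + 616 = 657705/14 + 616 = 666329/14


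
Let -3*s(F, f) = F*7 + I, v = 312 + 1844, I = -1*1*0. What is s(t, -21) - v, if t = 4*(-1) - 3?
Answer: -6419/3 ≈ -2139.7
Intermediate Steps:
I = 0 (I = -1*0 = 0)
v = 2156
t = -7 (t = -4 - 3 = -7)
s(F, f) = -7*F/3 (s(F, f) = -(F*7 + 0)/3 = -(7*F + 0)/3 = -7*F/3)
s(t, -21) - v = -7/3*(-7) - 1*2156 = 49/3 - 2156 = -6419/3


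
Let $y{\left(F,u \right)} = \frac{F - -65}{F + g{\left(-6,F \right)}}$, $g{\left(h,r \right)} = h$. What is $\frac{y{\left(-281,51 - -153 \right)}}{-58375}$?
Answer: $- \frac{216}{16753625} \approx -1.2893 \cdot 10^{-5}$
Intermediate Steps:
$y{\left(F,u \right)} = \frac{65 + F}{-6 + F}$ ($y{\left(F,u \right)} = \frac{F - -65}{F - 6} = \frac{F + 65}{-6 + F} = \frac{65 + F}{-6 + F}$)
$\frac{y{\left(-281,51 - -153 \right)}}{-58375} = \frac{\frac{1}{-6 - 281} \left(65 - 281\right)}{-58375} = \frac{1}{-287} \left(-216\right) \left(- \frac{1}{58375}\right) = \left(- \frac{1}{287}\right) \left(-216\right) \left(- \frac{1}{58375}\right) = \frac{216}{287} \left(- \frac{1}{58375}\right) = - \frac{216}{16753625}$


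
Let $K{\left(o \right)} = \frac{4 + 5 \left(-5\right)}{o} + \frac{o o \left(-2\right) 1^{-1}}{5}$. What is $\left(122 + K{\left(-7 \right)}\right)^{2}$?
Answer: $\frac{277729}{25} \approx 11109.0$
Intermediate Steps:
$K{\left(o \right)} = - \frac{21}{o} - \frac{2 o^{2}}{5}$ ($K{\left(o \right)} = \frac{4 - 25}{o} + o^{2} \left(-2\right) 1 \cdot \frac{1}{5} = - \frac{21}{o} + - 2 o^{2} \cdot 1 \cdot \frac{1}{5} = - \frac{21}{o} + - 2 o^{2} \cdot \frac{1}{5} = - \frac{21}{o} - \frac{2 o^{2}}{5}$)
$\left(122 + K{\left(-7 \right)}\right)^{2} = \left(122 + \frac{-105 - 2 \left(-7\right)^{3}}{5 \left(-7\right)}\right)^{2} = \left(122 + \frac{1}{5} \left(- \frac{1}{7}\right) \left(-105 - -686\right)\right)^{2} = \left(122 + \frac{1}{5} \left(- \frac{1}{7}\right) \left(-105 + 686\right)\right)^{2} = \left(122 + \frac{1}{5} \left(- \frac{1}{7}\right) 581\right)^{2} = \left(122 - \frac{83}{5}\right)^{2} = \left(\frac{527}{5}\right)^{2} = \frac{277729}{25}$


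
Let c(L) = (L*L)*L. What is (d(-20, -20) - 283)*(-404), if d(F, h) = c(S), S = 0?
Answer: 114332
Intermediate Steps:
c(L) = L³ (c(L) = L²*L = L³)
d(F, h) = 0 (d(F, h) = 0³ = 0)
(d(-20, -20) - 283)*(-404) = (0 - 283)*(-404) = -283*(-404) = 114332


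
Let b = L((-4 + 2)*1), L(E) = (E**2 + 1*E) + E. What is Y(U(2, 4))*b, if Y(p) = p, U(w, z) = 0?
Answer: 0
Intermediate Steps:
L(E) = E**2 + 2*E (L(E) = (E**2 + E) + E = (E + E**2) + E = E**2 + 2*E)
b = 0 (b = ((-4 + 2)*1)*(2 + (-4 + 2)*1) = (-2*1)*(2 - 2*1) = -2*(2 - 2) = -2*0 = 0)
Y(U(2, 4))*b = 0*0 = 0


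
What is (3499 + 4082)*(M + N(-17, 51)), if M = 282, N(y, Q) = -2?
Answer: 2122680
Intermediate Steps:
(3499 + 4082)*(M + N(-17, 51)) = (3499 + 4082)*(282 - 2) = 7581*280 = 2122680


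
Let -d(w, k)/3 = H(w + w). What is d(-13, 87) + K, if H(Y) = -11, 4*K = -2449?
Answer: -2317/4 ≈ -579.25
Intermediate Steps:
K = -2449/4 (K = (¼)*(-2449) = -2449/4 ≈ -612.25)
d(w, k) = 33 (d(w, k) = -3*(-11) = 33)
d(-13, 87) + K = 33 - 2449/4 = -2317/4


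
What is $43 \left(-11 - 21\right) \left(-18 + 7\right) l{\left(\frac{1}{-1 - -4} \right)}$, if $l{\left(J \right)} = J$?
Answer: $\frac{15136}{3} \approx 5045.3$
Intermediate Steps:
$43 \left(-11 - 21\right) \left(-18 + 7\right) l{\left(\frac{1}{-1 - -4} \right)} = \frac{43 \left(-11 - 21\right) \left(-18 + 7\right)}{-1 - -4} = \frac{43 \left(\left(-32\right) \left(-11\right)\right)}{-1 + 4} = \frac{43 \cdot 352}{3} = 15136 \cdot \frac{1}{3} = \frac{15136}{3}$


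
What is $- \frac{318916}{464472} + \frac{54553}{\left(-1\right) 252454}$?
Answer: $- \frac{6615622555}{7328613393} \approx -0.90271$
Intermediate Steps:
$- \frac{318916}{464472} + \frac{54553}{\left(-1\right) 252454} = \left(-318916\right) \frac{1}{464472} + \frac{54553}{-252454} = - \frac{79729}{116118} + 54553 \left(- \frac{1}{252454}\right) = - \frac{79729}{116118} - \frac{54553}{252454} = - \frac{6615622555}{7328613393}$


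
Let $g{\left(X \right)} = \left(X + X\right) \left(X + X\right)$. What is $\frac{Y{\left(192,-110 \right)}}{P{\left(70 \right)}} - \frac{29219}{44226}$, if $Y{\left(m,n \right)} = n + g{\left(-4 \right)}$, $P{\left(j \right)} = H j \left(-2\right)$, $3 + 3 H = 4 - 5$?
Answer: $- \frac{802351}{884520} \approx -0.9071$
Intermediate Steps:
$H = - \frac{4}{3}$ ($H = -1 + \frac{4 - 5}{3} = -1 + \frac{1}{3} \left(-1\right) = -1 - \frac{1}{3} = - \frac{4}{3} \approx -1.3333$)
$g{\left(X \right)} = 4 X^{2}$ ($g{\left(X \right)} = 2 X 2 X = 4 X^{2}$)
$P{\left(j \right)} = \frac{8 j}{3}$ ($P{\left(j \right)} = - \frac{4 j \left(-2\right)}{3} = - \frac{4 \left(- 2 j\right)}{3} = \frac{8 j}{3}$)
$Y{\left(m,n \right)} = 64 + n$ ($Y{\left(m,n \right)} = n + 4 \left(-4\right)^{2} = n + 4 \cdot 16 = n + 64 = 64 + n$)
$\frac{Y{\left(192,-110 \right)}}{P{\left(70 \right)}} - \frac{29219}{44226} = \frac{64 - 110}{\frac{8}{3} \cdot 70} - \frac{29219}{44226} = - \frac{46}{\frac{560}{3}} - \frac{29219}{44226} = \left(-46\right) \frac{3}{560} - \frac{29219}{44226} = - \frac{69}{280} - \frac{29219}{44226} = - \frac{802351}{884520}$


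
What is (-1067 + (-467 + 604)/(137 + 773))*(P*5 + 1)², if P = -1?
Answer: -7766664/455 ≈ -17070.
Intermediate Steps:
(-1067 + (-467 + 604)/(137 + 773))*(P*5 + 1)² = (-1067 + (-467 + 604)/(137 + 773))*(-1*5 + 1)² = (-1067 + 137/910)*(-5 + 1)² = (-1067 + 137*(1/910))*(-4)² = (-1067 + 137/910)*16 = -970833/910*16 = -7766664/455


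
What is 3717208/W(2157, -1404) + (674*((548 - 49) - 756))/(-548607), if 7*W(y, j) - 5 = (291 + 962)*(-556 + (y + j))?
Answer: 2386293745870/22570240587 ≈ 105.73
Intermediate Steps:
W(y, j) = -696663/7 + 179*j + 179*y (W(y, j) = 5/7 + ((291 + 962)*(-556 + (y + j)))/7 = 5/7 + (1253*(-556 + (j + y)))/7 = 5/7 + (1253*(-556 + j + y))/7 = 5/7 + (-696668 + 1253*j + 1253*y)/7 = 5/7 + (-99524 + 179*j + 179*y) = -696663/7 + 179*j + 179*y)
3717208/W(2157, -1404) + (674*((548 - 49) - 756))/(-548607) = 3717208/(-696663/7 + 179*(-1404) + 179*2157) + (674*((548 - 49) - 756))/(-548607) = 3717208/(-696663/7 - 251316 + 386103) + (674*(499 - 756))*(-1/548607) = 3717208/(246846/7) + (674*(-257))*(-1/548607) = 3717208*(7/246846) - 173218*(-1/548607) = 13010228/123423 + 173218/548607 = 2386293745870/22570240587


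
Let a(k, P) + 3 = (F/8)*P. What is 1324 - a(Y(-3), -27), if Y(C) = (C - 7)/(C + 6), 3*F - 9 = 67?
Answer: 2825/2 ≈ 1412.5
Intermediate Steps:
F = 76/3 (F = 3 + (⅓)*67 = 3 + 67/3 = 76/3 ≈ 25.333)
Y(C) = (-7 + C)/(6 + C)
a(k, P) = -3 + 19*P/6 (a(k, P) = -3 + ((76/3)/8)*P = -3 + ((76/3)*(⅛))*P = -3 + 19*P/6)
1324 - a(Y(-3), -27) = 1324 - (-3 + (19/6)*(-27)) = 1324 - (-3 - 171/2) = 1324 - 1*(-177/2) = 1324 + 177/2 = 2825/2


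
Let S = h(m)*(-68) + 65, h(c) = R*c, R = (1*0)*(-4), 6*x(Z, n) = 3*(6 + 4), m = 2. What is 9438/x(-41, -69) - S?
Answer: 9113/5 ≈ 1822.6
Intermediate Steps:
x(Z, n) = 5 (x(Z, n) = (3*(6 + 4))/6 = (3*10)/6 = (⅙)*30 = 5)
R = 0 (R = 0*(-4) = 0)
h(c) = 0 (h(c) = 0*c = 0)
S = 65 (S = 0*(-68) + 65 = 0 + 65 = 65)
9438/x(-41, -69) - S = 9438/5 - 1*65 = 9438*(⅕) - 65 = 9438/5 - 65 = 9113/5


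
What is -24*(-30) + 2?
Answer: 722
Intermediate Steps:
-24*(-30) + 2 = 720 + 2 = 722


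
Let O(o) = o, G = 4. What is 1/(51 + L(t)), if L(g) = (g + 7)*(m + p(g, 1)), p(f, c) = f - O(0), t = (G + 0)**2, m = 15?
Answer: 1/764 ≈ 0.0013089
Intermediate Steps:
t = 16 (t = (4 + 0)**2 = 4**2 = 16)
p(f, c) = f (p(f, c) = f - 1*0 = f + 0 = f)
L(g) = (7 + g)*(15 + g) (L(g) = (g + 7)*(15 + g) = (7 + g)*(15 + g))
1/(51 + L(t)) = 1/(51 + (105 + 16**2 + 22*16)) = 1/(51 + (105 + 256 + 352)) = 1/(51 + 713) = 1/764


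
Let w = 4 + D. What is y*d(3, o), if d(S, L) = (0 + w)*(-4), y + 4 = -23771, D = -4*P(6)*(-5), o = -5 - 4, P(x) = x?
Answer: 11792400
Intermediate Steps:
o = -9
D = 120 (D = -4*6*(-5) = -24*(-5) = 120)
w = 124 (w = 4 + 120 = 124)
y = -23775 (y = -4 - 23771 = -23775)
d(S, L) = -496 (d(S, L) = (0 + 124)*(-4) = 124*(-4) = -496)
y*d(3, o) = -23775*(-496) = 11792400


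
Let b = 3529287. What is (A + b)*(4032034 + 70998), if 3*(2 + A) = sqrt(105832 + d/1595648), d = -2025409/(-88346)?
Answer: 14480769292120 + 512879*sqrt(111862989814168058570)/12191748 ≈ 1.4481e+13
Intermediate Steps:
d = 2025409/88346 (d = -2025409*(-1/88346) = 2025409/88346 ≈ 22.926)
A = -2 + sqrt(111862989814168058570)/97533984 (A = -2 + sqrt(105832 + (2025409/88346)/1595648)/3 = -2 + sqrt(105832 + (2025409/88346)*(1/1595648))/3 = -2 + sqrt(105832 + 2025409/140969118208)/3 = -2 + sqrt(14919043720214465/140969118208)/3 = -2 + (sqrt(111862989814168058570)/32511328)/3 = -2 + sqrt(111862989814168058570)/97533984 ≈ 106.44)
(A + b)*(4032034 + 70998) = ((-2 + sqrt(111862989814168058570)/97533984) + 3529287)*(4032034 + 70998) = (3529285 + sqrt(111862989814168058570)/97533984)*4103032 = 14480769292120 + 512879*sqrt(111862989814168058570)/12191748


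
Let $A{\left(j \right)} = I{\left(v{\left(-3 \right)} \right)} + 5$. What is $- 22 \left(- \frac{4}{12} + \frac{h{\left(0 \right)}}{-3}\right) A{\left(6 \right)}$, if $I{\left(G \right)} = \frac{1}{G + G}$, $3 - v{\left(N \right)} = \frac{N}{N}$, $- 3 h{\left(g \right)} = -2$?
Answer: $\frac{385}{6} \approx 64.167$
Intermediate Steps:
$h{\left(g \right)} = \frac{2}{3}$ ($h{\left(g \right)} = \left(- \frac{1}{3}\right) \left(-2\right) = \frac{2}{3}$)
$v{\left(N \right)} = 2$ ($v{\left(N \right)} = 3 - \frac{N}{N} = 3 - 1 = 2$)
$I{\left(G \right)} = \frac{1}{2 G}$
$A{\left(j \right)} = \frac{21}{4}$ ($A{\left(j \right)} = \frac{1}{2 \cdot 2} + 5 = \frac{1}{2} \cdot \frac{1}{2} + 5 = \frac{1}{4} + 5 = \frac{21}{4}$)
$- 22 \left(- \frac{4}{12} + \frac{h{\left(0 \right)}}{-3}\right) A{\left(6 \right)} = - 22 \left(- \frac{4}{12} + \frac{2}{3 \left(-3\right)}\right) \frac{21}{4} = - 22 \left(\left(-4\right) \frac{1}{12} + \frac{2}{3} \left(- \frac{1}{3}\right)\right) \frac{21}{4} = - 22 \left(- \frac{1}{3} - \frac{2}{9}\right) \frac{21}{4} = \left(-22\right) \left(- \frac{5}{9}\right) \frac{21}{4} = \frac{110}{9} \cdot \frac{21}{4} = \frac{385}{6}$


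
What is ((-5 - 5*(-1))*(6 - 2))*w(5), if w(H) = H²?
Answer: 0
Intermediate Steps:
((-5 - 5*(-1))*(6 - 2))*w(5) = ((-5 - 5*(-1))*(6 - 2))*5² = ((-5 + 5)*4)*25 = (0*4)*25 = 0*25 = 0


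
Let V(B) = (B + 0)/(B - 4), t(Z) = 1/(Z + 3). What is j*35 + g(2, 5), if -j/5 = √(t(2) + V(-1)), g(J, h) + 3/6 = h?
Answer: 9/2 - 35*√10 ≈ -106.18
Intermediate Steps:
g(J, h) = -½ + h
t(Z) = 1/(3 + Z)
V(B) = B/(-4 + B)
j = -√10 (j = -5*√(1/(3 + 2) - 1/(-4 - 1)) = -5*√(1/5 - 1/(-5)) = -5*√(⅕ - 1*(-⅕)) = -5*√(⅕ + ⅕) = -√10 ≈ -3.1623)
j*35 + g(2, 5) = -√10*35 + (-½ + 5) = -35*√10 + 9/2 = 9/2 - 35*√10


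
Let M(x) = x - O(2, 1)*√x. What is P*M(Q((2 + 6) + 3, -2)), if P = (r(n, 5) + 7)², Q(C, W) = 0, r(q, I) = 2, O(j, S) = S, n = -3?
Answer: 0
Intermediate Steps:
M(x) = x - √x
P = 81 (P = (2 + 7)² = 9² = 81)
P*M(Q((2 + 6) + 3, -2)) = 81*(0 - √0) = 81*(0 - 1*0) = 81*(0 + 0) = 81*0 = 0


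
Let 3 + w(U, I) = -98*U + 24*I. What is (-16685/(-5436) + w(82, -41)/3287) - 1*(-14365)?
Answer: 256681510747/17868132 ≈ 14365.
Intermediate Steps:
w(U, I) = -3 - 98*U + 24*I (w(U, I) = -3 + (-98*U + 24*I) = -3 - 98*U + 24*I)
(-16685/(-5436) + w(82, -41)/3287) - 1*(-14365) = (-16685/(-5436) + (-3 - 98*82 + 24*(-41))/3287) - 1*(-14365) = (-16685*(-1/5436) + (-3 - 8036 - 984)*(1/3287)) + 14365 = (16685/5436 - 9023*1/3287) + 14365 = (16685/5436 - 9023/3287) + 14365 = 5794567/17868132 + 14365 = 256681510747/17868132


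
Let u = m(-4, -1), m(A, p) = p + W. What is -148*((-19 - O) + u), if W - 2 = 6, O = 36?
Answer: 7104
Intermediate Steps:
W = 8 (W = 2 + 6 = 8)
m(A, p) = 8 + p (m(A, p) = p + 8 = 8 + p)
u = 7 (u = 8 - 1 = 7)
-148*((-19 - O) + u) = -148*((-19 - 1*36) + 7) = -148*((-19 - 36) + 7) = -148*(-55 + 7) = -148*(-48) = 7104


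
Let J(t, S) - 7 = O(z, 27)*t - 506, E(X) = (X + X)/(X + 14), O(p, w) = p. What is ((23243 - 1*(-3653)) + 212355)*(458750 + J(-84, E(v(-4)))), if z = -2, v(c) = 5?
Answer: 109677204169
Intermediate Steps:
E(X) = 2*X/(14 + X) (E(X) = (2*X)/(14 + X) = 2*X/(14 + X))
J(t, S) = -499 - 2*t (J(t, S) = 7 + (-2*t - 506) = 7 + (-506 - 2*t) = -499 - 2*t)
((23243 - 1*(-3653)) + 212355)*(458750 + J(-84, E(v(-4)))) = ((23243 - 1*(-3653)) + 212355)*(458750 + (-499 - 2*(-84))) = ((23243 + 3653) + 212355)*(458750 + (-499 + 168)) = (26896 + 212355)*(458750 - 331) = 239251*458419 = 109677204169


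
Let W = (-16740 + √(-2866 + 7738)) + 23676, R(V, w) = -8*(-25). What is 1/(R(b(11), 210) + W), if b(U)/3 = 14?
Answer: 892/6364703 - √1218/25458812 ≈ 0.00013878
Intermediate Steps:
b(U) = 42 (b(U) = 3*14 = 42)
R(V, w) = 200 (R(V, w) = -1*(-200) = 200)
W = 6936 + 2*√1218 (W = (-16740 + √4872) + 23676 = (-16740 + 2*√1218) + 23676 = 6936 + 2*√1218 ≈ 7005.8)
1/(R(b(11), 210) + W) = 1/(200 + (6936 + 2*√1218)) = 1/(7136 + 2*√1218)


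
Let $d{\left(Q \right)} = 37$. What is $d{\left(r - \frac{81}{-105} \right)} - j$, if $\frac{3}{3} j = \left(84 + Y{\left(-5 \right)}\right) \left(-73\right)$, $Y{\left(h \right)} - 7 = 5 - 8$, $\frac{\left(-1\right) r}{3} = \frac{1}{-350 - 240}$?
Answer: $6461$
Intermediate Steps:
$r = \frac{3}{590}$ ($r = - \frac{3}{-350 - 240} = - \frac{3}{-590} = \left(-3\right) \left(- \frac{1}{590}\right) = \frac{3}{590} \approx 0.0050847$)
$Y{\left(h \right)} = 4$ ($Y{\left(h \right)} = 7 + \left(5 - 8\right) = 7 - 3 = 4$)
$j = -6424$ ($j = \left(84 + 4\right) \left(-73\right) = 88 \left(-73\right) = -6424$)
$d{\left(r - \frac{81}{-105} \right)} - j = 37 - -6424 = 37 + 6424 = 6461$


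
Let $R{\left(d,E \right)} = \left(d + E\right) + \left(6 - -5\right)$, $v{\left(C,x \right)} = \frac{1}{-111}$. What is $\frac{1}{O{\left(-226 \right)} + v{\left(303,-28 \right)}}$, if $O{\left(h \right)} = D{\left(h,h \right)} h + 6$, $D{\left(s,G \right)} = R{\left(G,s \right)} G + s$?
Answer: $- \frac{111}{2494551175} \approx -4.4497 \cdot 10^{-8}$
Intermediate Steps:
$v{\left(C,x \right)} = - \frac{1}{111}$
$R{\left(d,E \right)} = 11 + E + d$ ($R{\left(d,E \right)} = \left(E + d\right) + \left(6 + 5\right) = \left(E + d\right) + 11 = 11 + E + d$)
$D{\left(s,G \right)} = s + G \left(11 + G + s\right)$ ($D{\left(s,G \right)} = \left(11 + s + G\right) G + s = \left(11 + G + s\right) G + s = G \left(11 + G + s\right) + s = s + G \left(11 + G + s\right)$)
$O{\left(h \right)} = 6 + h \left(h + h \left(11 + 2 h\right)\right)$ ($O{\left(h \right)} = \left(h + h \left(11 + h + h\right)\right) h + 6 = \left(h + h \left(11 + 2 h\right)\right) h + 6 = h \left(h + h \left(11 + 2 h\right)\right) + 6 = 6 + h \left(h + h \left(11 + 2 h\right)\right)$)
$\frac{1}{O{\left(-226 \right)} + v{\left(303,-28 \right)}} = \frac{1}{\left(6 + 2 \left(-226\right)^{2} \left(6 - 226\right)\right) - \frac{1}{111}} = \frac{1}{\left(6 + 2 \cdot 51076 \left(-220\right)\right) - \frac{1}{111}} = \frac{1}{\left(6 - 22473440\right) - \frac{1}{111}} = \frac{1}{-22473434 - \frac{1}{111}} = \frac{1}{- \frac{2494551175}{111}} = - \frac{111}{2494551175}$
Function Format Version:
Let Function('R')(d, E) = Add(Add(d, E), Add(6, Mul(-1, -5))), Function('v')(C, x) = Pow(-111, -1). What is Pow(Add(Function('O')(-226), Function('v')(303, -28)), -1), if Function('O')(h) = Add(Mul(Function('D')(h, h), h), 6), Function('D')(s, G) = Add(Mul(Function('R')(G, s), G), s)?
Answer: Rational(-111, 2494551175) ≈ -4.4497e-8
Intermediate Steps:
Function('v')(C, x) = Rational(-1, 111)
Function('R')(d, E) = Add(11, E, d) (Function('R')(d, E) = Add(Add(E, d), Add(6, 5)) = Add(Add(E, d), 11) = Add(11, E, d))
Function('D')(s, G) = Add(s, Mul(G, Add(11, G, s))) (Function('D')(s, G) = Add(Mul(Add(11, s, G), G), s) = Add(Mul(Add(11, G, s), G), s) = Add(Mul(G, Add(11, G, s)), s) = Add(s, Mul(G, Add(11, G, s))))
Function('O')(h) = Add(6, Mul(h, Add(h, Mul(h, Add(11, Mul(2, h)))))) (Function('O')(h) = Add(Mul(Add(h, Mul(h, Add(11, h, h))), h), 6) = Add(Mul(Add(h, Mul(h, Add(11, Mul(2, h)))), h), 6) = Add(Mul(h, Add(h, Mul(h, Add(11, Mul(2, h))))), 6) = Add(6, Mul(h, Add(h, Mul(h, Add(11, Mul(2, h)))))))
Pow(Add(Function('O')(-226), Function('v')(303, -28)), -1) = Pow(Add(Add(6, Mul(2, Pow(-226, 2), Add(6, -226))), Rational(-1, 111)), -1) = Pow(Add(Add(6, Mul(2, 51076, -220)), Rational(-1, 111)), -1) = Pow(Add(Add(6, -22473440), Rational(-1, 111)), -1) = Pow(Add(-22473434, Rational(-1, 111)), -1) = Pow(Rational(-2494551175, 111), -1) = Rational(-111, 2494551175)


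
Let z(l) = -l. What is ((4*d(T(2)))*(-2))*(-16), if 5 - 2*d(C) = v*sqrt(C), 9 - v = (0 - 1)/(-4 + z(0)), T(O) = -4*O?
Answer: 320 - 1120*I*sqrt(2) ≈ 320.0 - 1583.9*I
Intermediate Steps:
v = 35/4 (v = 9 - (0 - 1)/(-4 - 1*0) = 9 - (-1)/(-4 + 0) = 9 - (-1)/(-4) = 9 - (-1)*(-1)/4 = 9 - 1*1/4 = 9 - 1/4 = 35/4 ≈ 8.7500)
d(C) = 5/2 - 35*sqrt(C)/8
((4*d(T(2)))*(-2))*(-16) = ((4*(5/2 - 35*2*I*sqrt(2)/8))*(-2))*(-16) = ((4*(5/2 - 35*I*sqrt(2)/4))*(-2))*(-16) = ((10 - 35*I*sqrt(2))*(-2))*(-16) = (-20 + 70*I*sqrt(2))*(-16) = 320 - 1120*I*sqrt(2)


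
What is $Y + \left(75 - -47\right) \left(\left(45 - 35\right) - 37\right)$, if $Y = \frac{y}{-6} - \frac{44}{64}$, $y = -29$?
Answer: $- \frac{157913}{48} \approx -3289.9$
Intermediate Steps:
$Y = \frac{199}{48}$ ($Y = - \frac{29}{-6} - \frac{44}{64} = \left(-29\right) \left(- \frac{1}{6}\right) - \frac{11}{16} = \frac{29}{6} - \frac{11}{16} = \frac{199}{48} \approx 4.1458$)
$Y + \left(75 - -47\right) \left(\left(45 - 35\right) - 37\right) = \frac{199}{48} + \left(75 - -47\right) \left(\left(45 - 35\right) - 37\right) = \frac{199}{48} + \left(75 + 47\right) \left(10 - 37\right) = \frac{199}{48} + 122 \left(-27\right) = \frac{199}{48} - 3294 = - \frac{157913}{48}$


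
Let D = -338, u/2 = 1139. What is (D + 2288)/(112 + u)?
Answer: 195/239 ≈ 0.81590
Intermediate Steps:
u = 2278 (u = 2*1139 = 2278)
(D + 2288)/(112 + u) = (-338 + 2288)/(112 + 2278) = 1950/2390 = 1950*(1/2390) = 195/239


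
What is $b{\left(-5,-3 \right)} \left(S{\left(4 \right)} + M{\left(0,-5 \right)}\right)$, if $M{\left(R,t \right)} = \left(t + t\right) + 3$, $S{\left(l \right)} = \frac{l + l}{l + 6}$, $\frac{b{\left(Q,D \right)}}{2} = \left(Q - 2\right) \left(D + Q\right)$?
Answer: $- \frac{3472}{5} \approx -694.4$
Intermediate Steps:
$b{\left(Q,D \right)} = 2 \left(-2 + Q\right) \left(D + Q\right)$ ($b{\left(Q,D \right)} = 2 \left(Q - 2\right) \left(D + Q\right) = 2 \left(-2 + Q\right) \left(D + Q\right)$)
$S{\left(l \right)} = \frac{2 l}{6 + l}$
$M{\left(R,t \right)} = 3 + 2 t$ ($M{\left(R,t \right)} = 2 t + 3 = 3 + 2 t$)
$b{\left(-5,-3 \right)} \left(S{\left(4 \right)} + M{\left(0,-5 \right)}\right) = \left(\left(-4\right) \left(-3\right) - -20 + 2 \left(-5\right)^{2} + 2 \left(-3\right) \left(-5\right)\right) \left(2 \cdot 4 \frac{1}{6 + 4} + \left(3 + 2 \left(-5\right)\right)\right) = \left(12 + 20 + 2 \cdot 25 + 30\right) \left(2 \cdot 4 \cdot \frac{1}{10} + \left(3 - 10\right)\right) = \left(12 + 20 + 50 + 30\right) \left(2 \cdot 4 \cdot \frac{1}{10} - 7\right) = 112 \left(\frac{4}{5} - 7\right) = 112 \left(- \frac{31}{5}\right) = - \frac{3472}{5}$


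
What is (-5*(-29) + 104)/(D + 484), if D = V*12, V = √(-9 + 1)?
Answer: 30129/58852 - 747*I*√2/29426 ≈ 0.51194 - 0.035901*I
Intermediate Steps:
V = 2*I*√2 (V = √(-8) = 2*I*√2 ≈ 2.8284*I)
D = 24*I*√2 (D = (2*I*√2)*12 = 24*I*√2 ≈ 33.941*I)
(-5*(-29) + 104)/(D + 484) = (-5*(-29) + 104)/(24*I*√2 + 484) = (145 + 104)/(484 + 24*I*√2) = 249/(484 + 24*I*√2)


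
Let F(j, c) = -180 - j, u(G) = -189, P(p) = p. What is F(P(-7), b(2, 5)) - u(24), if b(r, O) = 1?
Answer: 16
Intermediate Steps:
F(P(-7), b(2, 5)) - u(24) = (-180 - 1*(-7)) - 1*(-189) = (-180 + 7) + 189 = -173 + 189 = 16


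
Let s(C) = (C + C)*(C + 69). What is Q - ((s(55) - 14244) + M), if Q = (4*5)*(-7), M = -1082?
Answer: 1546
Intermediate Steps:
s(C) = 2*C*(69 + C) (s(C) = (2*C)*(69 + C) = 2*C*(69 + C))
Q = -140 (Q = 20*(-7) = -140)
Q - ((s(55) - 14244) + M) = -140 - ((2*55*(69 + 55) - 14244) - 1082) = -140 - ((2*55*124 - 14244) - 1082) = -140 - ((13640 - 14244) - 1082) = -140 - (-604 - 1082) = -140 - 1*(-1686) = -140 + 1686 = 1546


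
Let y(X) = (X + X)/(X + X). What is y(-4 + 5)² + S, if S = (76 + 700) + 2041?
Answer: 2818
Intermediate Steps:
y(X) = 1 (y(X) = (2*X)/((2*X)) = (2*X)*(1/(2*X)) = 1)
S = 2817 (S = 776 + 2041 = 2817)
y(-4 + 5)² + S = 1² + 2817 = 1 + 2817 = 2818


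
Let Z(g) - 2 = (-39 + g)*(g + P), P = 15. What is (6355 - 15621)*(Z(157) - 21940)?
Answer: 15214772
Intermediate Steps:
Z(g) = 2 + (-39 + g)*(15 + g) (Z(g) = 2 + (-39 + g)*(g + 15) = 2 + (-39 + g)*(15 + g))
(6355 - 15621)*(Z(157) - 21940) = (6355 - 15621)*((-583 + 157**2 - 24*157) - 21940) = -9266*((-583 + 24649 - 3768) - 21940) = -9266*(20298 - 21940) = -9266*(-1642) = 15214772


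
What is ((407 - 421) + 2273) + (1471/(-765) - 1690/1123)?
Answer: 1937750822/859095 ≈ 2255.6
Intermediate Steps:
((407 - 421) + 2273) + (1471/(-765) - 1690/1123) = (-14 + 2273) + (1471*(-1/765) - 1690*1/1123) = 2259 + (-1471/765 - 1690/1123) = 2259 - 2944783/859095 = 1937750822/859095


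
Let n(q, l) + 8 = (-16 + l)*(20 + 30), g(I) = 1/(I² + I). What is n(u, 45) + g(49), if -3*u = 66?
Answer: 3532901/2450 ≈ 1442.0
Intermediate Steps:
u = -22 (u = -⅓*66 = -22)
g(I) = 1/(I + I²)
n(q, l) = -808 + 50*l (n(q, l) = -8 + (-16 + l)*(20 + 30) = -8 + (-16 + l)*50 = -8 + (-800 + 50*l) = -808 + 50*l)
n(u, 45) + g(49) = (-808 + 50*45) + 1/(49*(1 + 49)) = (-808 + 2250) + (1/49)/50 = 1442 + (1/49)*(1/50) = 1442 + 1/2450 = 3532901/2450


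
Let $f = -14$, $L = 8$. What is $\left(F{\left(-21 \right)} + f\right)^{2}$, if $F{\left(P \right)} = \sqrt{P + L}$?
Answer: $\left(14 - i \sqrt{13}\right)^{2} \approx 183.0 - 100.96 i$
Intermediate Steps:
$F{\left(P \right)} = \sqrt{8 + P}$ ($F{\left(P \right)} = \sqrt{P + 8} = \sqrt{8 + P}$)
$\left(F{\left(-21 \right)} + f\right)^{2} = \left(\sqrt{8 - 21} - 14\right)^{2} = \left(\sqrt{-13} - 14\right)^{2} = \left(i \sqrt{13} - 14\right)^{2} = \left(-14 + i \sqrt{13}\right)^{2}$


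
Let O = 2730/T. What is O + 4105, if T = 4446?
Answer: 234020/57 ≈ 4105.6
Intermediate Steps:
O = 35/57 (O = 2730/4446 = 2730*(1/4446) = 35/57 ≈ 0.61403)
O + 4105 = 35/57 + 4105 = 234020/57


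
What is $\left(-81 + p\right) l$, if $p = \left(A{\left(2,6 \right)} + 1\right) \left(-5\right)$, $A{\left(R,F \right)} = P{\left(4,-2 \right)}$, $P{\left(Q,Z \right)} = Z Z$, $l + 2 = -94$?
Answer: $10176$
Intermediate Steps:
$l = -96$ ($l = -2 - 94 = -96$)
$P{\left(Q,Z \right)} = Z^{2}$
$A{\left(R,F \right)} = 4$ ($A{\left(R,F \right)} = \left(-2\right)^{2} = 4$)
$p = -25$ ($p = \left(4 + 1\right) \left(-5\right) = 5 \left(-5\right) = -25$)
$\left(-81 + p\right) l = \left(-81 - 25\right) \left(-96\right) = \left(-106\right) \left(-96\right) = 10176$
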